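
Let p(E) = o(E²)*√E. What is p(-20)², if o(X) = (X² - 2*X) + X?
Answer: -509443200000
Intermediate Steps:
o(X) = X² - X
p(E) = E^(5/2)*(-1 + E²) (p(E) = (E²*(-1 + E²))*√E = E^(5/2)*(-1 + E²))
p(-20)² = ((-20)^(5/2)*(-1 + (-20)²))² = ((800*I*√5)*(-1 + 400))² = ((800*I*√5)*399)² = (319200*I*√5)² = -509443200000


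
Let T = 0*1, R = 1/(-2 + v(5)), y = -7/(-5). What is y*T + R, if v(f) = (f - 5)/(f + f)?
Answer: -½ ≈ -0.50000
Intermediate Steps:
v(f) = (-5 + f)/(2*f) (v(f) = (-5 + f)/((2*f)) = (-5 + f)*(1/(2*f)) = (-5 + f)/(2*f))
y = 7/5 (y = -7*(-⅕) = 7/5 ≈ 1.4000)
R = -½ (R = 1/(-2 + (½)*(-5 + 5)/5) = 1/(-2 + (½)*(⅕)*0) = 1/(-2 + 0) = 1/(-2) = -½ ≈ -0.50000)
T = 0
y*T + R = (7/5)*0 - ½ = 0 - ½ = -½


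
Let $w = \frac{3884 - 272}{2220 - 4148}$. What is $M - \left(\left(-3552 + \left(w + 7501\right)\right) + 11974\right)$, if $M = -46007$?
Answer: $- \frac{29849357}{482} \approx -61928.0$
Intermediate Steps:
$w = - \frac{903}{482}$ ($w = \frac{3612}{-1928} = 3612 \left(- \frac{1}{1928}\right) = - \frac{903}{482} \approx -1.8734$)
$M - \left(\left(-3552 + \left(w + 7501\right)\right) + 11974\right) = -46007 - \left(\left(-3552 + \left(- \frac{903}{482} + 7501\right)\right) + 11974\right) = -46007 - \left(\left(-3552 + \frac{3614579}{482}\right) + 11974\right) = -46007 - \left(\frac{1902515}{482} + 11974\right) = -46007 - \frac{7673983}{482} = - \frac{29849357}{482}$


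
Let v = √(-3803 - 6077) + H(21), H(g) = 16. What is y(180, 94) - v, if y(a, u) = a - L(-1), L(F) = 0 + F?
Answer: 165 - 2*I*√2470 ≈ 165.0 - 99.398*I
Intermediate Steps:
L(F) = F
y(a, u) = 1 + a (y(a, u) = a - 1*(-1) = a + 1 = 1 + a)
v = 16 + 2*I*√2470 (v = √(-3803 - 6077) + 16 = √(-9880) + 16 = 2*I*√2470 + 16 = 16 + 2*I*√2470 ≈ 16.0 + 99.398*I)
y(180, 94) - v = (1 + 180) - (16 + 2*I*√2470) = 181 + (-16 - 2*I*√2470) = 165 - 2*I*√2470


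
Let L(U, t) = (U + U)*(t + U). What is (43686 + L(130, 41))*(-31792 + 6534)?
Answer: -2226391668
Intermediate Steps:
L(U, t) = 2*U*(U + t) (L(U, t) = (2*U)*(U + t) = 2*U*(U + t))
(43686 + L(130, 41))*(-31792 + 6534) = (43686 + 2*130*(130 + 41))*(-31792 + 6534) = (43686 + 2*130*171)*(-25258) = (43686 + 44460)*(-25258) = 88146*(-25258) = -2226391668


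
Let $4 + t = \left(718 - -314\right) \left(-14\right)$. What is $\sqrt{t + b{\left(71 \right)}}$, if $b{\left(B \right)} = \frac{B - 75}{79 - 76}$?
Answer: $\frac{4 i \sqrt{8130}}{3} \approx 120.22 i$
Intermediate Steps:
$t = -14452$ ($t = -4 + \left(718 - -314\right) \left(-14\right) = -4 + \left(718 + 314\right) \left(-14\right) = -4 + 1032 \left(-14\right) = -4 - 14448 = -14452$)
$b{\left(B \right)} = -25 + \frac{B}{3}$ ($b{\left(B \right)} = \frac{-75 + B}{3} = \left(-75 + B\right) \frac{1}{3} = -25 + \frac{B}{3}$)
$\sqrt{t + b{\left(71 \right)}} = \sqrt{-14452 + \left(-25 + \frac{1}{3} \cdot 71\right)} = \sqrt{-14452 + \left(-25 + \frac{71}{3}\right)} = \sqrt{-14452 - \frac{4}{3}} = \sqrt{- \frac{43360}{3}} = \frac{4 i \sqrt{8130}}{3}$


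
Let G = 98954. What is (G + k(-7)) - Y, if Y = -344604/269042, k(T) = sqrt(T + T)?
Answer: 13311563336/134521 + I*sqrt(14) ≈ 98955.0 + 3.7417*I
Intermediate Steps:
k(T) = sqrt(2)*sqrt(T) (k(T) = sqrt(2*T) = sqrt(2)*sqrt(T))
Y = -172302/134521 (Y = -344604*1/269042 = -172302/134521 ≈ -1.2809)
(G + k(-7)) - Y = (98954 + sqrt(2)*sqrt(-7)) - 1*(-172302/134521) = (98954 + sqrt(2)*(I*sqrt(7))) + 172302/134521 = (98954 + I*sqrt(14)) + 172302/134521 = 13311563336/134521 + I*sqrt(14)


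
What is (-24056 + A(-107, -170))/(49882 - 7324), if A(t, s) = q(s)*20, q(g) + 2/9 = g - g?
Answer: -108272/191511 ≈ -0.56536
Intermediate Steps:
q(g) = -2/9 (q(g) = -2/9 + (g - g) = -2/9 + 0 = -2/9)
A(t, s) = -40/9 (A(t, s) = -2/9*20 = -40/9)
(-24056 + A(-107, -170))/(49882 - 7324) = (-24056 - 40/9)/(49882 - 7324) = -216544/9/42558 = -216544/9*1/42558 = -108272/191511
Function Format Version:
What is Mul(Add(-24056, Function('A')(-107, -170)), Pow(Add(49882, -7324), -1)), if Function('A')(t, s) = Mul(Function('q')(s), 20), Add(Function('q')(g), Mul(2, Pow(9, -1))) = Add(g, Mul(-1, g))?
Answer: Rational(-108272, 191511) ≈ -0.56536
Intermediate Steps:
Function('q')(g) = Rational(-2, 9) (Function('q')(g) = Add(Rational(-2, 9), Add(g, Mul(-1, g))) = Add(Rational(-2, 9), 0) = Rational(-2, 9))
Function('A')(t, s) = Rational(-40, 9) (Function('A')(t, s) = Mul(Rational(-2, 9), 20) = Rational(-40, 9))
Mul(Add(-24056, Function('A')(-107, -170)), Pow(Add(49882, -7324), -1)) = Mul(Add(-24056, Rational(-40, 9)), Pow(Add(49882, -7324), -1)) = Mul(Rational(-216544, 9), Pow(42558, -1)) = Mul(Rational(-216544, 9), Rational(1, 42558)) = Rational(-108272, 191511)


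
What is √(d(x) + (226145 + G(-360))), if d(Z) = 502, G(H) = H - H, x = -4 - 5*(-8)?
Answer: 3*√25183 ≈ 476.07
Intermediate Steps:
x = 36 (x = -4 + 40 = 36)
G(H) = 0
√(d(x) + (226145 + G(-360))) = √(502 + (226145 + 0)) = √(502 + 226145) = √226647 = 3*√25183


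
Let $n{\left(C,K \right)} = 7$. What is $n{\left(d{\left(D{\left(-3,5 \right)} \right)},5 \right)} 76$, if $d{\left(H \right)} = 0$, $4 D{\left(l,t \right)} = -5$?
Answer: $532$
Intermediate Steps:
$D{\left(l,t \right)} = - \frac{5}{4}$ ($D{\left(l,t \right)} = \frac{1}{4} \left(-5\right) = - \frac{5}{4}$)
$n{\left(d{\left(D{\left(-3,5 \right)} \right)},5 \right)} 76 = 7 \cdot 76 = 532$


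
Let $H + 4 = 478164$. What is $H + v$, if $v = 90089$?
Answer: $568249$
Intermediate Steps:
$H = 478160$ ($H = -4 + 478164 = 478160$)
$H + v = 478160 + 90089 = 568249$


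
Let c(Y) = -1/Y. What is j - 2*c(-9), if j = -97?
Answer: -875/9 ≈ -97.222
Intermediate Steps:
j - 2*c(-9) = -97 - (-2)/(-9) = -97 - (-2)*(-1)/9 = -97 - 2*1/9 = -97 - 2/9 = -875/9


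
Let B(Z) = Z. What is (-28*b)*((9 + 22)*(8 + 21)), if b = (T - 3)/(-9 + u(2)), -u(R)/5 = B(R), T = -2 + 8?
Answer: 75516/19 ≈ 3974.5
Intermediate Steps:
T = 6
u(R) = -5*R
b = -3/19 (b = (6 - 3)/(-9 - 5*2) = 3/(-9 - 10) = 3/(-19) = 3*(-1/19) = -3/19 ≈ -0.15789)
(-28*b)*((9 + 22)*(8 + 21)) = (-28*(-3/19))*((9 + 22)*(8 + 21)) = 84*(31*29)/19 = (84/19)*899 = 75516/19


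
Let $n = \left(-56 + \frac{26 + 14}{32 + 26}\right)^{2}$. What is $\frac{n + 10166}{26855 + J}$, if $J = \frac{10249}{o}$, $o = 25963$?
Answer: $\frac{48128573731}{97730733729} \approx 0.49246$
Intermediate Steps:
$J = \frac{10249}{25963} \approx 0.39475$
$n = \frac{2572816}{841}$ ($n = \left(-56 + \frac{40}{58}\right)^{2} = \left(-56 + 40 \cdot \frac{1}{58}\right)^{2} = \left(-56 + \frac{20}{29}\right)^{2} = \left(- \frac{1604}{29}\right)^{2} = \frac{2572816}{841} \approx 3059.2$)
$\frac{n + 10166}{26855 + J} = \frac{\frac{2572816}{841} + 10166}{26855 + \frac{10249}{25963}} = \frac{11122422}{841 \cdot \frac{697246614}{25963}} = \frac{11122422}{841} \cdot \frac{25963}{697246614} = \frac{48128573731}{97730733729}$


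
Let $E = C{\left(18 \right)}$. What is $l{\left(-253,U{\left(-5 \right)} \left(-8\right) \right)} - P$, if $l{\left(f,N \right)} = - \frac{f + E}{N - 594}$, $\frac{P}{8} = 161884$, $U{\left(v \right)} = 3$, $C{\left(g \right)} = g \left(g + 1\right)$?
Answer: $- \frac{800354407}{618} \approx -1.2951 \cdot 10^{6}$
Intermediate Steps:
$C{\left(g \right)} = g \left(1 + g\right)$
$P = 1295072$ ($P = 8 \cdot 161884 = 1295072$)
$E = 342$ ($E = 18 \left(1 + 18\right) = 18 \cdot 19 = 342$)
$l{\left(f,N \right)} = - \frac{342 + f}{-594 + N}$ ($l{\left(f,N \right)} = - \frac{f + 342}{N - 594} = - \frac{342 + f}{-594 + N}$)
$l{\left(-253,U{\left(-5 \right)} \left(-8\right) \right)} - P = \frac{-342 - -253}{-594 + 3 \left(-8\right)} - 1295072 = \frac{-342 + 253}{-594 - 24} - 1295072 = \frac{1}{-618} \left(-89\right) - 1295072 = \left(- \frac{1}{618}\right) \left(-89\right) - 1295072 = \frac{89}{618} - 1295072 = - \frac{800354407}{618}$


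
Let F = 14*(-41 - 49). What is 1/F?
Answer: -1/1260 ≈ -0.00079365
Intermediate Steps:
F = -1260 (F = 14*(-90) = -1260)
1/F = 1/(-1260) = -1/1260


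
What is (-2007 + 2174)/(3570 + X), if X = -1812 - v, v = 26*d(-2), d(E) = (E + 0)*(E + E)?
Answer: 167/1550 ≈ 0.10774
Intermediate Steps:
d(E) = 2*E**2 (d(E) = E*(2*E) = 2*E**2)
v = 208 (v = 26*(2*(-2)**2) = 26*(2*4) = 26*8 = 208)
X = -2020 (X = -1812 - 1*208 = -1812 - 208 = -2020)
(-2007 + 2174)/(3570 + X) = (-2007 + 2174)/(3570 - 2020) = 167/1550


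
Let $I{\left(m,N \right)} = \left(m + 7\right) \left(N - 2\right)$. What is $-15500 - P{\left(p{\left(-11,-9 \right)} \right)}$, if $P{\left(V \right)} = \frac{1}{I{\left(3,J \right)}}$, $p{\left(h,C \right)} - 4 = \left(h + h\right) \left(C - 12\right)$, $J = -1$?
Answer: $- \frac{464999}{30} \approx -15500.0$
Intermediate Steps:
$I{\left(m,N \right)} = \left(-2 + N\right) \left(7 + m\right)$ ($I{\left(m,N \right)} = \left(7 + m\right) \left(-2 + N\right) = \left(-2 + N\right) \left(7 + m\right)$)
$p{\left(h,C \right)} = 4 + 2 h \left(-12 + C\right)$ ($p{\left(h,C \right)} = 4 + \left(h + h\right) \left(C - 12\right) = 4 + 2 h \left(-12 + C\right)$)
$P{\left(V \right)} = - \frac{1}{30}$ ($P{\left(V \right)} = \frac{1}{-14 - 6 + 7 \left(-1\right) - 3} = \frac{1}{-14 - 6 - 7 - 3} = \frac{1}{-30} = - \frac{1}{30}$)
$-15500 - P{\left(p{\left(-11,-9 \right)} \right)} = -15500 - - \frac{1}{30} = -15500 + \frac{1}{30} = - \frac{464999}{30}$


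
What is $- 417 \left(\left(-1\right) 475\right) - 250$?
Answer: $197825$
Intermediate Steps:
$- 417 \left(\left(-1\right) 475\right) - 250 = \left(-417\right) \left(-475\right) - 250 = 198075 - 250 = 197825$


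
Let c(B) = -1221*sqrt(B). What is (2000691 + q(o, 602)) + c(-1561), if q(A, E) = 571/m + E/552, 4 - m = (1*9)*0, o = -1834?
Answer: 138057604/69 - 1221*I*sqrt(1561) ≈ 2.0008e+6 - 48241.0*I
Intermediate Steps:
m = 4 (m = 4 - 1*9*0 = 4 - 9*0 = 4 - 1*0 = 4 + 0 = 4)
q(A, E) = 571/4 + E/552
(2000691 + q(o, 602)) + c(-1561) = (2000691 + (571/4 + (1/552)*602)) - 1221*I*sqrt(1561) = (2000691 + (571/4 + 301/276)) - 1221*I*sqrt(1561) = (2000691 + 9925/69) - 1221*I*sqrt(1561) = 138057604/69 - 1221*I*sqrt(1561)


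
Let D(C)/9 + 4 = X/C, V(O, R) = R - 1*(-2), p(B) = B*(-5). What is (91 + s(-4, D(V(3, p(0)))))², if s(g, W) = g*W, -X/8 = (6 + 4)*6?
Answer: 78765625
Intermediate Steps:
p(B) = -5*B
V(O, R) = 2 + R (V(O, R) = R + 2 = 2 + R)
X = -480 (X = -8*(6 + 4)*6 = -80*6 = -8*60 = -480)
D(C) = -36 - 4320/C (D(C) = -36 + 9*(-480/C) = -36 - 4320/C)
s(g, W) = W*g
(91 + s(-4, D(V(3, p(0)))))² = (91 + (-36 - 4320/(2 - 5*0))*(-4))² = (91 + (-36 - 4320/(2 + 0))*(-4))² = (91 + (-36 - 4320/2)*(-4))² = (91 + (-36 - 4320*½)*(-4))² = (91 + (-36 - 2160)*(-4))² = (91 - 2196*(-4))² = (91 + 8784)² = 8875² = 78765625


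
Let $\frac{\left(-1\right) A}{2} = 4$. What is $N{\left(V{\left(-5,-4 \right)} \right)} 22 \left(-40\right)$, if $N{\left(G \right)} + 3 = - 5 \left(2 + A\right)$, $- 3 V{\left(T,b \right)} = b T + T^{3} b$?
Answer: $-23760$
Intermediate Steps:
$A = -8$ ($A = \left(-2\right) 4 = -8$)
$V{\left(T,b \right)} = - \frac{T b}{3} - \frac{b T^{3}}{3}$ ($V{\left(T,b \right)} = - \frac{b T + T^{3} b}{3} = - \frac{T b + b T^{3}}{3} = - \frac{T b}{3} - \frac{b T^{3}}{3}$)
$N{\left(G \right)} = 27$ ($N{\left(G \right)} = -3 - 5 \left(2 - 8\right) = -3 - -30 = -3 + 30 = 27$)
$N{\left(V{\left(-5,-4 \right)} \right)} 22 \left(-40\right) = 27 \cdot 22 \left(-40\right) = 594 \left(-40\right) = -23760$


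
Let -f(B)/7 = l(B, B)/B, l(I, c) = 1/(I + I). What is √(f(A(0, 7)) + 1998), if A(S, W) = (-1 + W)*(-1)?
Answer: √287698/12 ≈ 44.698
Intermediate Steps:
l(I, c) = 1/(2*I)
A(S, W) = 1 - W
f(B) = -7/(2*B²) (f(B) = -7*1/(2*B)/B = -7/(2*B²))
√(f(A(0, 7)) + 1998) = √(-7/(2*(1 - 1*7)²) + 1998) = √(-7/(2*(1 - 7)²) + 1998) = √(-7/2/(-6)² + 1998) = √(-7/2*1/36 + 1998) = √(-7/72 + 1998) = √(143849/72) = √287698/12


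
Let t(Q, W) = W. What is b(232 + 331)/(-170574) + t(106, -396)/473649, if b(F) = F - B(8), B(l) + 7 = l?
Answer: -5056637/1224124311 ≈ -0.0041308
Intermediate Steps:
B(l) = -7 + l
b(F) = -1 + F (b(F) = F - (-7 + 8) = F - 1*1 = F - 1 = -1 + F)
b(232 + 331)/(-170574) + t(106, -396)/473649 = (-1 + (232 + 331))/(-170574) - 396/473649 = (-1 + 563)*(-1/170574) - 396*1/473649 = 562*(-1/170574) - 12/14353 = -281/85287 - 12/14353 = -5056637/1224124311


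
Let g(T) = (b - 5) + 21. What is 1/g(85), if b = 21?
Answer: 1/37 ≈ 0.027027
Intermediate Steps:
g(T) = 37 (g(T) = (21 - 5) + 21 = 16 + 21 = 37)
1/g(85) = 1/37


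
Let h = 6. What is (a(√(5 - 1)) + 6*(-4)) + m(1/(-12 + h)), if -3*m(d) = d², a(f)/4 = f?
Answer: -1729/108 ≈ -16.009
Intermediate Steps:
a(f) = 4*f
m(d) = -d²/3
(a(√(5 - 1)) + 6*(-4)) + m(1/(-12 + h)) = (4*√(5 - 1) + 6*(-4)) - 1/(3*(-12 + 6)²) = (4*√4 - 24) - (1/(-6))²/3 = (4*2 - 24) - (-⅙)²/3 = (8 - 24) - ⅓*1/36 = -16 - 1/108 = -1729/108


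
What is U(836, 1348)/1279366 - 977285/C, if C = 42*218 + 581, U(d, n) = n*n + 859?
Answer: -1232603695579/12457186742 ≈ -98.947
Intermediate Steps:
U(d, n) = 859 + n² (U(d, n) = n² + 859 = 859 + n²)
C = 9737 (C = 9156 + 581 = 9737)
U(836, 1348)/1279366 - 977285/C = (859 + 1348²)/1279366 - 977285/9737 = (859 + 1817104)*(1/1279366) - 977285*1/9737 = 1817963*(1/1279366) - 977285/9737 = 1817963/1279366 - 977285/9737 = -1232603695579/12457186742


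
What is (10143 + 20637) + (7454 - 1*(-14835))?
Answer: 53069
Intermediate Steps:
(10143 + 20637) + (7454 - 1*(-14835)) = 30780 + (7454 + 14835) = 30780 + 22289 = 53069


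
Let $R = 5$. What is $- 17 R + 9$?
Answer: $-76$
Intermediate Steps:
$- 17 R + 9 = \left(-17\right) 5 + 9 = -85 + 9 = -76$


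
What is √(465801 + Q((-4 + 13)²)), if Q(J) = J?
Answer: √465882 ≈ 682.56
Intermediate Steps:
√(465801 + Q((-4 + 13)²)) = √(465801 + (-4 + 13)²) = √(465801 + 9²) = √(465801 + 81) = √465882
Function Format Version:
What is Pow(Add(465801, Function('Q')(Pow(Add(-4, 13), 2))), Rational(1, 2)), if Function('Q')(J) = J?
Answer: Pow(465882, Rational(1, 2)) ≈ 682.56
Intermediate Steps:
Pow(Add(465801, Function('Q')(Pow(Add(-4, 13), 2))), Rational(1, 2)) = Pow(Add(465801, Pow(Add(-4, 13), 2)), Rational(1, 2)) = Pow(Add(465801, Pow(9, 2)), Rational(1, 2)) = Pow(Add(465801, 81), Rational(1, 2)) = Pow(465882, Rational(1, 2))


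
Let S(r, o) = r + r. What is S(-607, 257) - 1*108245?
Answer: -109459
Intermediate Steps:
S(r, o) = 2*r
S(-607, 257) - 1*108245 = 2*(-607) - 1*108245 = -1214 - 108245 = -109459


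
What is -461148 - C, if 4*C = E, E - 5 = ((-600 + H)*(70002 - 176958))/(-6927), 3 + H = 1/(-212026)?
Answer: -449248779376295/979136068 ≈ -4.5882e+5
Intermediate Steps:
H = -636079/212026 (H = -3 + 1/(-212026) = -3 - 1/212026 = -636079/212026 ≈ -3.0000)
E = -2277860109769/244784017 (E = 5 + ((-600 - 636079/212026)*(70002 - 176958))/(-6927) = 5 - 127851679/212026*(-106956)*(-1/6927) = 5 + (6837252089562/106013)*(-1/6927) = 5 - 2279084029854/244784017 = -2277860109769/244784017 ≈ -9305.6)
C = -2277860109769/979136068 (C = (¼)*(-2277860109769/244784017) = -2277860109769/979136068 ≈ -2326.4)
-461148 - C = -461148 - 1*(-2277860109769/979136068) = -461148 + 2277860109769/979136068 = -449248779376295/979136068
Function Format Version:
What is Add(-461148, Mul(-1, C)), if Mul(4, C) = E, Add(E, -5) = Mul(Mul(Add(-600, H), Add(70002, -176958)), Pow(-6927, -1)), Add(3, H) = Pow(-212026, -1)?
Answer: Rational(-449248779376295, 979136068) ≈ -4.5882e+5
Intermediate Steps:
H = Rational(-636079, 212026) (H = Add(-3, Pow(-212026, -1)) = Add(-3, Rational(-1, 212026)) = Rational(-636079, 212026) ≈ -3.0000)
E = Rational(-2277860109769, 244784017) (E = Add(5, Mul(Mul(Add(-600, Rational(-636079, 212026)), Add(70002, -176958)), Pow(-6927, -1))) = Add(5, Mul(Mul(Rational(-127851679, 212026), -106956), Rational(-1, 6927))) = Add(5, Mul(Rational(6837252089562, 106013), Rational(-1, 6927))) = Add(5, Rational(-2279084029854, 244784017)) = Rational(-2277860109769, 244784017) ≈ -9305.6)
C = Rational(-2277860109769, 979136068) (C = Mul(Rational(1, 4), Rational(-2277860109769, 244784017)) = Rational(-2277860109769, 979136068) ≈ -2326.4)
Add(-461148, Mul(-1, C)) = Add(-461148, Mul(-1, Rational(-2277860109769, 979136068))) = Add(-461148, Rational(2277860109769, 979136068)) = Rational(-449248779376295, 979136068)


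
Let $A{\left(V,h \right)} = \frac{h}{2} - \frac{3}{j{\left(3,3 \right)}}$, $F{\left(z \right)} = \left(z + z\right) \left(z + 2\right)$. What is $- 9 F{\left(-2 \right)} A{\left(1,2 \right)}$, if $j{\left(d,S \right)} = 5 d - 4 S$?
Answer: $0$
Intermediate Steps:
$j{\left(d,S \right)} = - 4 S + 5 d$
$F{\left(z \right)} = 2 z \left(2 + z\right)$
$A{\left(V,h \right)} = -1 + \frac{h}{2}$ ($A{\left(V,h \right)} = \frac{h}{2} - \frac{3}{\left(-4\right) 3 + 5 \cdot 3} = h \frac{1}{2} - \frac{3}{-12 + 15} = \frac{h}{2} - \frac{3}{3} = \frac{h}{2} - 1 = -1 + \frac{h}{2}$)
$- 9 F{\left(-2 \right)} A{\left(1,2 \right)} = - 9 \cdot 2 \left(-2\right) \left(2 - 2\right) \left(-1 + \frac{1}{2} \cdot 2\right) = - 9 \cdot 2 \left(-2\right) 0 \left(-1 + 1\right) = \left(-9\right) 0 \cdot 0 = 0 \cdot 0 = 0$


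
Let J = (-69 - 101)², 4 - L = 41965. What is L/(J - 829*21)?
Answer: -41961/11491 ≈ -3.6516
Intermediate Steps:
L = -41961 (L = 4 - 1*41965 = 4 - 41965 = -41961)
J = 28900 (J = (-170)² = 28900)
L/(J - 829*21) = -41961/(28900 - 829*21) = -41961/(28900 - 17409) = -41961/11491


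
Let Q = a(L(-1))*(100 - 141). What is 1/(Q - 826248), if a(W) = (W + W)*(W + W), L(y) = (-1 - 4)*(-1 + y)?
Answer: -1/842648 ≈ -1.1867e-6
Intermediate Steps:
L(y) = 5 - 5*y (L(y) = -5*(-1 + y) = 5 - 5*y)
a(W) = 4*W² (a(W) = (2*W)*(2*W) = 4*W²)
Q = -16400 (Q = (4*(5 - 5*(-1))²)*(100 - 141) = (4*(5 + 5)²)*(-41) = (4*10²)*(-41) = (4*100)*(-41) = 400*(-41) = -16400)
1/(Q - 826248) = 1/(-16400 - 826248) = 1/(-842648) = -1/842648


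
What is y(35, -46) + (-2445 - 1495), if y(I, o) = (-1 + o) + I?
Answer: -3952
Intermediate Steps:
y(I, o) = -1 + I + o
y(35, -46) + (-2445 - 1495) = (-1 + 35 - 46) + (-2445 - 1495) = -12 - 3940 = -3952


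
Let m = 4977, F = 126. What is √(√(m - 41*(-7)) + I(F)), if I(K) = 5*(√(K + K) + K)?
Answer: √(630 + 4*√329 + 30*√7) ≈ 27.963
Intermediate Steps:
I(K) = 5*K + 5*√2*√K (I(K) = 5*(√(2*K) + K) = 5*(√2*√K + K) = 5*(K + √2*√K) = 5*K + 5*√2*√K)
√(√(m - 41*(-7)) + I(F)) = √(√(4977 - 41*(-7)) + (5*126 + 5*√2*√126)) = √(√(4977 + 287) + (630 + 5*√2*(3*√14))) = √(√5264 + (630 + 30*√7)) = √(4*√329 + (630 + 30*√7)) = √(630 + 4*√329 + 30*√7)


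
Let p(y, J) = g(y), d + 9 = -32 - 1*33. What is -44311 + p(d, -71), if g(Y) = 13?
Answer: -44298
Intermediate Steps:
d = -74 (d = -9 + (-32 - 1*33) = -9 + (-32 - 33) = -9 - 65 = -74)
p(y, J) = 13
-44311 + p(d, -71) = -44311 + 13 = -44298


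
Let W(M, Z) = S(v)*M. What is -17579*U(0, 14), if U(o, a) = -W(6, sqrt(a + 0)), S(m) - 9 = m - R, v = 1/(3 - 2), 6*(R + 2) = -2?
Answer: 1300846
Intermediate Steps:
R = -7/3 (R = -2 + (1/6)*(-2) = -2 - 1/3 = -7/3 ≈ -2.3333)
v = 1 (v = 1/1 = 1)
S(m) = 34/3 + m (S(m) = 9 + (m - 1*(-7/3)) = 9 + (m + 7/3) = 9 + (7/3 + m) = 34/3 + m)
W(M, Z) = 37*M/3 (W(M, Z) = (34/3 + 1)*M = 37*M/3)
U(o, a) = -74 (U(o, a) = -37*6/3 = -1*74 = -74)
-17579*U(0, 14) = -17579*(-74) = 1300846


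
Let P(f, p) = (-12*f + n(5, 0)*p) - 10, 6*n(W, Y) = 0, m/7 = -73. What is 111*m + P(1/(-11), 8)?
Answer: -624029/11 ≈ -56730.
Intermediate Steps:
m = -511 (m = 7*(-73) = -511)
n(W, Y) = 0 (n(W, Y) = (⅙)*0 = 0)
P(f, p) = -10 - 12*f (P(f, p) = (-12*f + 0*p) - 10 = (-12*f + 0) - 10 = -12*f - 10 = -10 - 12*f)
111*m + P(1/(-11), 8) = 111*(-511) + (-10 - 12/(-11)) = -56721 + (-10 - 12*(-1/11)) = -56721 + (-10 + 12/11) = -56721 - 98/11 = -624029/11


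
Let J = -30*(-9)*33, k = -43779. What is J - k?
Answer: 52689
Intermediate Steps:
J = 8910 (J = 270*33 = 8910)
J - k = 8910 - 1*(-43779) = 8910 + 43779 = 52689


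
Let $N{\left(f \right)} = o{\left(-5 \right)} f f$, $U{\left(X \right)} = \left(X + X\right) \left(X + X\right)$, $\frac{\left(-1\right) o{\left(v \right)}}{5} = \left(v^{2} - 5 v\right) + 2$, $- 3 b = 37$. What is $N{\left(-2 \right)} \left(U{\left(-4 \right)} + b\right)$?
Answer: $- \frac{161200}{3} \approx -53733.0$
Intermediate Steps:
$b = - \frac{37}{3}$ ($b = \left(- \frac{1}{3}\right) 37 = - \frac{37}{3} \approx -12.333$)
$o{\left(v \right)} = -10 - 5 v^{2} + 25 v$ ($o{\left(v \right)} = - 5 \left(\left(v^{2} - 5 v\right) + 2\right) = - 5 \left(2 + v^{2} - 5 v\right) = -10 - 5 v^{2} + 25 v$)
$U{\left(X \right)} = 4 X^{2}$ ($U{\left(X \right)} = 2 X 2 X = 4 X^{2}$)
$N{\left(f \right)} = - 260 f^{2}$ ($N{\left(f \right)} = \left(-10 - 5 \left(-5\right)^{2} + 25 \left(-5\right)\right) f f = \left(-10 - 125 - 125\right) f f = - 260 f f = - 260 f^{2}$)
$N{\left(-2 \right)} \left(U{\left(-4 \right)} + b\right) = - 260 \left(-2\right)^{2} \left(4 \left(-4\right)^{2} - \frac{37}{3}\right) = \left(-260\right) 4 \left(4 \cdot 16 - \frac{37}{3}\right) = - 1040 \left(64 - \frac{37}{3}\right) = \left(-1040\right) \frac{155}{3} = - \frac{161200}{3}$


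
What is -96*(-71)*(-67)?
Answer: -456672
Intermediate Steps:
-96*(-71)*(-67) = 6816*(-67) = -456672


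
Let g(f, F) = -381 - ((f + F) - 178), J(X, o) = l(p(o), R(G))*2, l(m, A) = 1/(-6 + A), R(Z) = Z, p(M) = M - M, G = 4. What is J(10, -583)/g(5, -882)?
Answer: -1/674 ≈ -0.0014837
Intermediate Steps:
p(M) = 0
J(X, o) = -1 (J(X, o) = 2/(-6 + 4) = 2/(-2) = -1/2*2 = -1)
g(f, F) = -203 - F - f (g(f, F) = -381 - ((F + f) - 178) = -381 - (-178 + F + f) = -381 + (178 - F - f) = -203 - F - f)
J(10, -583)/g(5, -882) = -1/(-203 - 1*(-882) - 1*5) = -1/(-203 + 882 - 5) = -1/674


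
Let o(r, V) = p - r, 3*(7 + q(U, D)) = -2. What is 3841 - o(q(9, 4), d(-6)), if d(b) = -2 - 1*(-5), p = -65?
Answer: 11695/3 ≈ 3898.3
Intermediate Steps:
q(U, D) = -23/3 (q(U, D) = -7 + (⅓)*(-2) = -7 - ⅔ = -23/3)
d(b) = 3 (d(b) = -2 + 5 = 3)
o(r, V) = -65 - r
3841 - o(q(9, 4), d(-6)) = 3841 - (-65 - 1*(-23/3)) = 3841 - (-65 + 23/3) = 3841 - 1*(-172/3) = 3841 + 172/3 = 11695/3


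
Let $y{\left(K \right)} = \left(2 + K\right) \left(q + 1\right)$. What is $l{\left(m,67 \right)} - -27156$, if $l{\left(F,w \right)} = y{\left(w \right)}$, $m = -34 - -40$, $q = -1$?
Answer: $27156$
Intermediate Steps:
$m = 6$ ($m = -34 + 40 = 6$)
$y{\left(K \right)} = 0$ ($y{\left(K \right)} = \left(2 + K\right) \left(-1 + 1\right) = \left(2 + K\right) 0 = 0$)
$l{\left(F,w \right)} = 0$
$l{\left(m,67 \right)} - -27156 = 0 - -27156 = 0 + 27156 = 27156$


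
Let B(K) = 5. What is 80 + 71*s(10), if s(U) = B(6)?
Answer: 435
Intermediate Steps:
s(U) = 5
80 + 71*s(10) = 80 + 71*5 = 80 + 355 = 435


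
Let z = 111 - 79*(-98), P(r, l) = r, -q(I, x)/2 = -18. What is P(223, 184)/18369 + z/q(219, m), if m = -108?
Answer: 1780985/8164 ≈ 218.15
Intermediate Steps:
q(I, x) = 36 (q(I, x) = -2*(-18) = 36)
z = 7853 (z = 111 + 7742 = 7853)
P(223, 184)/18369 + z/q(219, m) = 223/18369 + 7853/36 = 1780985/8164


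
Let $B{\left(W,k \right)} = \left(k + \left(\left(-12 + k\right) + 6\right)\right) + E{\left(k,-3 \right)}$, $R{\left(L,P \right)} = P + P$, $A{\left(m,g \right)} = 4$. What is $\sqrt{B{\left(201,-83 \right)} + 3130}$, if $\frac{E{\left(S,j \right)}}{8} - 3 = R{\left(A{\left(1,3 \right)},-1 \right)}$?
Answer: $\sqrt{2966} \approx 54.461$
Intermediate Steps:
$R{\left(L,P \right)} = 2 P$
$E{\left(S,j \right)} = 8$ ($E{\left(S,j \right)} = 24 + 8 \cdot 2 \left(-1\right) = 24 + 8 \left(-2\right) = 24 - 16 = 8$)
$B{\left(W,k \right)} = 2 + 2 k$ ($B{\left(W,k \right)} = \left(k + \left(\left(-12 + k\right) + 6\right)\right) + 8 = \left(k + \left(-6 + k\right)\right) + 8 = \left(-6 + 2 k\right) + 8 = 2 + 2 k$)
$\sqrt{B{\left(201,-83 \right)} + 3130} = \sqrt{\left(2 + 2 \left(-83\right)\right) + 3130} = \sqrt{\left(2 - 166\right) + 3130} = \sqrt{-164 + 3130} = \sqrt{2966}$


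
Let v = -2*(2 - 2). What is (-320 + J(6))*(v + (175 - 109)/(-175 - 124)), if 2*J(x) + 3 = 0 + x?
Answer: 1617/23 ≈ 70.304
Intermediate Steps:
J(x) = -3/2 + x/2 (J(x) = -3/2 + (0 + x)/2 = -3/2 + x/2)
v = 0 (v = -2*0 = 0)
(-320 + J(6))*(v + (175 - 109)/(-175 - 124)) = (-320 + (-3/2 + (1/2)*6))*(0 + (175 - 109)/(-175 - 124)) = (-320 + (-3/2 + 3))*(0 + 66/(-299)) = (-320 + 3/2)*(0 + 66*(-1/299)) = -637*(0 - 66/299)/2 = -637/2*(-66/299) = 1617/23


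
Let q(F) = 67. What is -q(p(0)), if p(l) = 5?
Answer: -67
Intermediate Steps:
-q(p(0)) = -1*67 = -67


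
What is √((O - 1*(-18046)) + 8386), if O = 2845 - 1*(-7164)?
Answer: 3*√4049 ≈ 190.90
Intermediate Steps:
O = 10009 (O = 2845 + 7164 = 10009)
√((O - 1*(-18046)) + 8386) = √((10009 - 1*(-18046)) + 8386) = √((10009 + 18046) + 8386) = √(28055 + 8386) = √36441 = 3*√4049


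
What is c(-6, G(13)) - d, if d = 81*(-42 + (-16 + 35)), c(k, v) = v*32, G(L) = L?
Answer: 2279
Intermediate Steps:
c(k, v) = 32*v
d = -1863 (d = 81*(-42 + 19) = 81*(-23) = -1863)
c(-6, G(13)) - d = 32*13 - 1*(-1863) = 416 + 1863 = 2279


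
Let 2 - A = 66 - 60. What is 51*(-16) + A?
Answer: -820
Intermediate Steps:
A = -4 (A = 2 - (66 - 60) = 2 - 1*6 = 2 - 6 = -4)
51*(-16) + A = 51*(-16) - 4 = -816 - 4 = -820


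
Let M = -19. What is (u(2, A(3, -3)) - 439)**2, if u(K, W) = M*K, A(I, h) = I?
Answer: 227529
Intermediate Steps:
u(K, W) = -19*K
(u(2, A(3, -3)) - 439)**2 = (-19*2 - 439)**2 = (-38 - 439)**2 = (-477)**2 = 227529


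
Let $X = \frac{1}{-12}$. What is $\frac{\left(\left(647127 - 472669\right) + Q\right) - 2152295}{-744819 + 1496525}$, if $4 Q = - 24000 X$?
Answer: $- \frac{1977337}{751706} \approx -2.6305$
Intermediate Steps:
$X = - \frac{1}{12} \approx -0.083333$
$Q = 500$ ($Q = \frac{\left(-24000\right) \left(- \frac{1}{12}\right)}{4} = \frac{1}{4} \cdot 2000 = 500$)
$\frac{\left(\left(647127 - 472669\right) + Q\right) - 2152295}{-744819 + 1496525} = \frac{\left(\left(647127 - 472669\right) + 500\right) - 2152295}{-744819 + 1496525} = \frac{\left(174458 + 500\right) - 2152295}{751706} = \left(174958 - 2152295\right) \frac{1}{751706} = \left(-1977337\right) \frac{1}{751706} = - \frac{1977337}{751706}$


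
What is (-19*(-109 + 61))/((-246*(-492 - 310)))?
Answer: 76/16441 ≈ 0.0046226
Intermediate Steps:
(-19*(-109 + 61))/((-246*(-492 - 310))) = (-19*(-48))/((-246*(-802))) = 912/197292 = 912*(1/197292) = 76/16441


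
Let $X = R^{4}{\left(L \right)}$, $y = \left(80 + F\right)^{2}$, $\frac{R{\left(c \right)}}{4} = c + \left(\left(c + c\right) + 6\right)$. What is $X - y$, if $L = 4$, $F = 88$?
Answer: $26845632$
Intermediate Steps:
$R{\left(c \right)} = 24 + 12 c$ ($R{\left(c \right)} = 4 \left(c + \left(\left(c + c\right) + 6\right)\right) = 4 \left(c + \left(2 c + 6\right)\right) = 4 \left(c + \left(6 + 2 c\right)\right) = 4 \left(6 + 3 c\right) = 24 + 12 c$)
$y = 28224$ ($y = \left(80 + 88\right)^{2} = 168^{2} = 28224$)
$X = 26873856$ ($X = \left(24 + 12 \cdot 4\right)^{4} = \left(24 + 48\right)^{4} = 72^{4} = 26873856$)
$X - y = 26873856 - 28224 = 26845632$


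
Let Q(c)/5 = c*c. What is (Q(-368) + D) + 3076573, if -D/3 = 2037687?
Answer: -2359368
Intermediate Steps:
D = -6113061 (D = -3*2037687 = -6113061)
Q(c) = 5*c**2 (Q(c) = 5*(c*c) = 5*c**2)
(Q(-368) + D) + 3076573 = (5*(-368)**2 - 6113061) + 3076573 = (5*135424 - 6113061) + 3076573 = (677120 - 6113061) + 3076573 = -5435941 + 3076573 = -2359368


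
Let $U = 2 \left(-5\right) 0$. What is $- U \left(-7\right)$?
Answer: $0$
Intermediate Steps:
$U = 0$ ($U = \left(-10\right) 0 = 0$)
$- U \left(-7\right) = \left(-1\right) 0 \left(-7\right) = 0 \left(-7\right) = 0$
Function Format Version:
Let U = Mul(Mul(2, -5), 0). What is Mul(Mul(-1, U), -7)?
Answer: 0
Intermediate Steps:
U = 0 (U = Mul(-10, 0) = 0)
Mul(Mul(-1, U), -7) = Mul(Mul(-1, 0), -7) = Mul(0, -7) = 0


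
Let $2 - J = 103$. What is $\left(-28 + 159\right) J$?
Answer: $-13231$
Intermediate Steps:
$J = -101$ ($J = 2 - 103 = -101$)
$\left(-28 + 159\right) J = \left(-28 + 159\right) \left(-101\right) = 131 \left(-101\right) = -13231$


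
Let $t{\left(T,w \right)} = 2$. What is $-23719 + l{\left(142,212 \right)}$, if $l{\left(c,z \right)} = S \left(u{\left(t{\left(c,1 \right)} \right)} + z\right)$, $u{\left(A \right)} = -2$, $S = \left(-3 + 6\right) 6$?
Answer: $-19939$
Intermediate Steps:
$S = 18$ ($S = 3 \cdot 6 = 18$)
$l{\left(c,z \right)} = -36 + 18 z$ ($l{\left(c,z \right)} = 18 \left(-2 + z\right) = -36 + 18 z$)
$-23719 + l{\left(142,212 \right)} = -23719 + \left(-36 + 18 \cdot 212\right) = -23719 + \left(-36 + 3816\right) = -23719 + 3780 = -19939$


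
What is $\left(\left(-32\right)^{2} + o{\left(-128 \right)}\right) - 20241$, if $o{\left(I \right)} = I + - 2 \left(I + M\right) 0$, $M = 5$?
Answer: $-19345$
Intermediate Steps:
$o{\left(I \right)} = I$ ($o{\left(I \right)} = I + - 2 \left(I + 5\right) 0 = I + - 2 \left(5 + I\right) 0 = I + \left(-10 - 2 I\right) 0 = I + 0 = I$)
$\left(\left(-32\right)^{2} + o{\left(-128 \right)}\right) - 20241 = \left(\left(-32\right)^{2} - 128\right) - 20241 = \left(1024 - 128\right) - 20241 = 896 - 20241 = -19345$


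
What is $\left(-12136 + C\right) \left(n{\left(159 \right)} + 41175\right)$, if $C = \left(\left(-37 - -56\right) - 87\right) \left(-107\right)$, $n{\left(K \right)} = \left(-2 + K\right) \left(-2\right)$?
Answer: $-198584460$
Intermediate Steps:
$n{\left(K \right)} = 4 - 2 K$
$C = 7276$ ($C = \left(\left(-37 + 56\right) - 87\right) \left(-107\right) = \left(19 - 87\right) \left(-107\right) = \left(-68\right) \left(-107\right) = 7276$)
$\left(-12136 + C\right) \left(n{\left(159 \right)} + 41175\right) = \left(-12136 + 7276\right) \left(\left(4 - 318\right) + 41175\right) = - 4860 \left(\left(4 - 318\right) + 41175\right) = - 4860 \left(-314 + 41175\right) = \left(-4860\right) 40861 = -198584460$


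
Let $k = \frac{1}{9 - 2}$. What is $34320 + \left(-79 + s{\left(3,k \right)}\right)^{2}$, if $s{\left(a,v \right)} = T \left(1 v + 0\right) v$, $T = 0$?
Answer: $40561$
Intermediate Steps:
$k = \frac{1}{7} \approx 0.14286$
$s{\left(a,v \right)} = 0$ ($s{\left(a,v \right)} = 0 \left(1 v + 0\right) v = 0 \left(v + 0\right) v = 0 v v = 0 v = 0$)
$34320 + \left(-79 + s{\left(3,k \right)}\right)^{2} = 34320 + \left(-79 + 0\right)^{2} = 34320 + \left(-79\right)^{2} = 34320 + 6241 = 40561$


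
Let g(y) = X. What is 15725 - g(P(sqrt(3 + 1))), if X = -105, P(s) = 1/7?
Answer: 15830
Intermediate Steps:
P(s) = 1/7
g(y) = -105
15725 - g(P(sqrt(3 + 1))) = 15725 - 1*(-105) = 15725 + 105 = 15830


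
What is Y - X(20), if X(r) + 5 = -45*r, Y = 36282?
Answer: 37187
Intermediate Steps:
X(r) = -5 - 45*r
Y - X(20) = 36282 - (-5 - 45*20) = 36282 - (-5 - 900) = 36282 - 1*(-905) = 36282 + 905 = 37187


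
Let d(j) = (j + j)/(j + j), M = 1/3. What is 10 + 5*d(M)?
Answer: 15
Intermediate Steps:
M = ⅓ (M = 1*(⅓) = ⅓ ≈ 0.33333)
d(j) = 1 (d(j) = (2*j)/((2*j)) = (2*j)*(1/(2*j)) = 1)
10 + 5*d(M) = 10 + 5*1 = 10 + 5 = 15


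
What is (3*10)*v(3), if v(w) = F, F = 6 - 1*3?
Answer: 90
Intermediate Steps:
F = 3 (F = 6 - 3 = 3)
v(w) = 3
(3*10)*v(3) = (3*10)*3 = 30*3 = 90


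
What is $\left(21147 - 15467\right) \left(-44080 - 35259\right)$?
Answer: $-450645520$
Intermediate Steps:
$\left(21147 - 15467\right) \left(-44080 - 35259\right) = 5680 \left(-79339\right) = -450645520$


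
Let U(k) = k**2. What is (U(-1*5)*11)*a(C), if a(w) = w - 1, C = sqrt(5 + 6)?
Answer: -275 + 275*sqrt(11) ≈ 637.07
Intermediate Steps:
C = sqrt(11) ≈ 3.3166
a(w) = -1 + w
(U(-1*5)*11)*a(C) = ((-1*5)**2*11)*(-1 + sqrt(11)) = ((-5)**2*11)*(-1 + sqrt(11)) = (25*11)*(-1 + sqrt(11)) = 275*(-1 + sqrt(11)) = -275 + 275*sqrt(11)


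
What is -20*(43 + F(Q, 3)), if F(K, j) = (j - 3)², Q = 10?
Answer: -860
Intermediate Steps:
F(K, j) = (-3 + j)²
-20*(43 + F(Q, 3)) = -20*(43 + (-3 + 3)²) = -20*(43 + 0²) = -20*(43 + 0) = -20*43 = -860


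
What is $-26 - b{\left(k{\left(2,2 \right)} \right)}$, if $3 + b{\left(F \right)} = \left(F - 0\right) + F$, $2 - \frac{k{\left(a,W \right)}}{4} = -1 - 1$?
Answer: $-55$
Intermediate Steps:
$k{\left(a,W \right)} = 16$ ($k{\left(a,W \right)} = 8 - 4 \left(-1 - 1\right) = 8 - -8 = 8 + 8 = 16$)
$b{\left(F \right)} = -3 + 2 F$ ($b{\left(F \right)} = -3 + \left(\left(F - 0\right) + F\right) = -3 + \left(\left(F + 0\right) + F\right) = -3 + \left(F + F\right) = -3 + 2 F$)
$-26 - b{\left(k{\left(2,2 \right)} \right)} = -26 - \left(-3 + 2 \cdot 16\right) = -26 - \left(-3 + 32\right) = -26 - 29 = -55$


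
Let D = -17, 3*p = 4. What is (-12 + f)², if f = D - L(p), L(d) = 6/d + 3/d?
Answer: 20449/16 ≈ 1278.1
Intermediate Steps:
p = 4/3 (p = (⅓)*4 = 4/3 ≈ 1.3333)
L(d) = 9/d
f = -95/4 (f = -17 - 9/4/3 = -17 - 9*3/4 = -17 - 1*27/4 = -17 - 27/4 = -95/4 ≈ -23.750)
(-12 + f)² = (-12 - 95/4)² = (-143/4)² = 20449/16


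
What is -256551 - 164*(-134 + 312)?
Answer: -285743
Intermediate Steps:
-256551 - 164*(-134 + 312) = -256551 - 164*178 = -256551 - 29192 = -285743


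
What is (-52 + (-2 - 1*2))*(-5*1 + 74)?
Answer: -3864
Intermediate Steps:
(-52 + (-2 - 1*2))*(-5*1 + 74) = (-52 + (-2 - 2))*(-5 + 74) = (-52 - 4)*69 = -56*69 = -3864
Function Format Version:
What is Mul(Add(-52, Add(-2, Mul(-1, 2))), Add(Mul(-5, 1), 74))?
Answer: -3864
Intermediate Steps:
Mul(Add(-52, Add(-2, Mul(-1, 2))), Add(Mul(-5, 1), 74)) = Mul(Add(-52, Add(-2, -2)), Add(-5, 74)) = Mul(Add(-52, -4), 69) = Mul(-56, 69) = -3864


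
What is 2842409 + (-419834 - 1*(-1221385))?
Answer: 3643960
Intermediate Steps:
2842409 + (-419834 - 1*(-1221385)) = 2842409 + (-419834 + 1221385) = 2842409 + 801551 = 3643960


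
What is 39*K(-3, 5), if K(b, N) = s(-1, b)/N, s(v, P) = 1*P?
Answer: -117/5 ≈ -23.400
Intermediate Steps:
s(v, P) = P
K(b, N) = b/N
39*K(-3, 5) = 39*(-3/5) = -117/5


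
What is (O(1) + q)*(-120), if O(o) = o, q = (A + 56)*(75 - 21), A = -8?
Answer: -311160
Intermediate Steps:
q = 2592 (q = (-8 + 56)*(75 - 21) = 48*54 = 2592)
(O(1) + q)*(-120) = (1 + 2592)*(-120) = 2593*(-120) = -311160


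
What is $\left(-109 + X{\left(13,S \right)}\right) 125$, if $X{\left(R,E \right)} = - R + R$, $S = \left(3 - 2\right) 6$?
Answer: $-13625$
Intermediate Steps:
$S = 6$ ($S = 1 \cdot 6 = 6$)
$X{\left(R,E \right)} = 0$
$\left(-109 + X{\left(13,S \right)}\right) 125 = \left(-109 + 0\right) 125 = \left(-109\right) 125 = -13625$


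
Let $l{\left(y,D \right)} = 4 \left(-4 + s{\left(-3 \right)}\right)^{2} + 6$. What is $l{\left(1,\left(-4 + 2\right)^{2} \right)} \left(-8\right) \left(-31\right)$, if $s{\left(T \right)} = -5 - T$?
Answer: $37200$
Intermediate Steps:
$l{\left(y,D \right)} = 150$ ($l{\left(y,D \right)} = 4 \left(-4 - 2\right)^{2} + 6 = 4 \left(-6\right)^{2} + 6 = 4 \cdot 36 + 6 = 144 + 6 = 150$)
$l{\left(1,\left(-4 + 2\right)^{2} \right)} \left(-8\right) \left(-31\right) = 150 \left(-8\right) \left(-31\right) = \left(-1200\right) \left(-31\right) = 37200$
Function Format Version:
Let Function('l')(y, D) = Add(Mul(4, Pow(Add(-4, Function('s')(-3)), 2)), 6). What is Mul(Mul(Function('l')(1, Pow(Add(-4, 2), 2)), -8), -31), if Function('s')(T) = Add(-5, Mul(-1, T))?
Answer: 37200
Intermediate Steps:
Function('l')(y, D) = 150 (Function('l')(y, D) = Add(Mul(4, Pow(Add(-4, Add(-5, Mul(-1, -3))), 2)), 6) = Add(Mul(4, Pow(Add(-4, Add(-5, 3)), 2)), 6) = Add(Mul(4, Pow(Add(-4, -2), 2)), 6) = Add(Mul(4, Pow(-6, 2)), 6) = Add(Mul(4, 36), 6) = Add(144, 6) = 150)
Mul(Mul(Function('l')(1, Pow(Add(-4, 2), 2)), -8), -31) = Mul(Mul(150, -8), -31) = Mul(-1200, -31) = 37200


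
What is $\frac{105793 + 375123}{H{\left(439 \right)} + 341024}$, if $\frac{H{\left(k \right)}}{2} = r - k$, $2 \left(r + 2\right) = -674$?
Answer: $\frac{120229}{84867} \approx 1.4167$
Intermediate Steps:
$r = -339$ ($r = -2 + \frac{1}{2} \left(-674\right) = -2 - 337 = -339$)
$H{\left(k \right)} = -678 - 2 k$ ($H{\left(k \right)} = 2 \left(-339 - k\right) = -678 - 2 k$)
$\frac{105793 + 375123}{H{\left(439 \right)} + 341024} = \frac{105793 + 375123}{\left(-678 - 878\right) + 341024} = \frac{480916}{\left(-678 - 878\right) + 341024} = \frac{480916}{-1556 + 341024} = \frac{480916}{339468} = 480916 \cdot \frac{1}{339468} = \frac{120229}{84867}$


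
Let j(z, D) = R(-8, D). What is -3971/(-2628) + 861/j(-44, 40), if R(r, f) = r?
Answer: -557735/5256 ≈ -106.11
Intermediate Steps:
j(z, D) = -8
-3971/(-2628) + 861/j(-44, 40) = -3971/(-2628) + 861/(-8) = -3971*(-1/2628) + 861*(-⅛) = 3971/2628 - 861/8 = -557735/5256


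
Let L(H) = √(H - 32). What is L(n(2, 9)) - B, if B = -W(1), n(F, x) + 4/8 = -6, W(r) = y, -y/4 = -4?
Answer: 16 + I*√154/2 ≈ 16.0 + 6.2048*I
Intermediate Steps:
y = 16 (y = -4*(-4) = 16)
W(r) = 16
n(F, x) = -13/2 (n(F, x) = -½ - 6 = -13/2)
L(H) = √(-32 + H)
B = -16 (B = -1*16 = -16)
L(n(2, 9)) - B = √(-32 - 13/2) - 1*(-16) = √(-77/2) + 16 = I*√154/2 + 16 = 16 + I*√154/2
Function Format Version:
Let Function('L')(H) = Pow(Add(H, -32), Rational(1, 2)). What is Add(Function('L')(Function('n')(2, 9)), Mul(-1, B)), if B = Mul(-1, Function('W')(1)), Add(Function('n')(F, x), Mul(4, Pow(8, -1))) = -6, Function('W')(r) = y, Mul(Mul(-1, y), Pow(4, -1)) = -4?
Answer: Add(16, Mul(Rational(1, 2), I, Pow(154, Rational(1, 2)))) ≈ Add(16.000, Mul(6.2048, I))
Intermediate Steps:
y = 16 (y = Mul(-4, -4) = 16)
Function('W')(r) = 16
Function('n')(F, x) = Rational(-13, 2) (Function('n')(F, x) = Add(Rational(-1, 2), -6) = Rational(-13, 2))
Function('L')(H) = Pow(Add(-32, H), Rational(1, 2))
B = -16 (B = Mul(-1, 16) = -16)
Add(Function('L')(Function('n')(2, 9)), Mul(-1, B)) = Add(Pow(Add(-32, Rational(-13, 2)), Rational(1, 2)), Mul(-1, -16)) = Add(Pow(Rational(-77, 2), Rational(1, 2)), 16) = Add(Mul(Rational(1, 2), I, Pow(154, Rational(1, 2))), 16) = Add(16, Mul(Rational(1, 2), I, Pow(154, Rational(1, 2))))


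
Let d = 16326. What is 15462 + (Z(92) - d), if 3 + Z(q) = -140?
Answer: -1007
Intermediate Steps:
Z(q) = -143 (Z(q) = -3 - 140 = -143)
15462 + (Z(92) - d) = 15462 + (-143 - 1*16326) = 15462 + (-143 - 16326) = 15462 - 16469 = -1007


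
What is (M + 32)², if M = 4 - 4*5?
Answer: 256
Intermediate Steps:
M = -16 (M = 4 - 20 = -16)
(M + 32)² = (-16 + 32)² = 16² = 256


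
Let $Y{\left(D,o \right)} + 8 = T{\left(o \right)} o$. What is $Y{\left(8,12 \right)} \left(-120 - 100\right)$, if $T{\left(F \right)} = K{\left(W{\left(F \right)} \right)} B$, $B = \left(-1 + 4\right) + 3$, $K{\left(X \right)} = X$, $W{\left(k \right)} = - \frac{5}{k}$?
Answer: $8360$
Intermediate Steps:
$B = 6$ ($B = 3 + 3 = 6$)
$T{\left(F \right)} = - \frac{30}{F}$ ($T{\left(F \right)} = - \frac{5}{F} 6 = - \frac{30}{F}$)
$Y{\left(D,o \right)} = -38$ ($Y{\left(D,o \right)} = -8 + - \frac{30}{o} o = -8 - 30 = -38$)
$Y{\left(8,12 \right)} \left(-120 - 100\right) = - 38 \left(-120 - 100\right) = \left(-38\right) \left(-220\right) = 8360$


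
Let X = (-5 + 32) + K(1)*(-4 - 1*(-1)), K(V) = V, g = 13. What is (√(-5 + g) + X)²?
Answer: 584 + 96*√2 ≈ 719.76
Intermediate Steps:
X = 24 (X = (-5 + 32) + 1*(-4 - 1*(-1)) = 27 + 1*(-4 + 1) = 27 + 1*(-3) = 27 - 3 = 24)
(√(-5 + g) + X)² = (√(-5 + 13) + 24)² = (√8 + 24)² = (2*√2 + 24)² = (24 + 2*√2)²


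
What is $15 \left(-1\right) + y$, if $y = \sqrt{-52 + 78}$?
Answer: $-15 + \sqrt{26} \approx -9.901$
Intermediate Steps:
$y = \sqrt{26} \approx 5.099$
$15 \left(-1\right) + y = 15 \left(-1\right) + \sqrt{26} = -15 + \sqrt{26}$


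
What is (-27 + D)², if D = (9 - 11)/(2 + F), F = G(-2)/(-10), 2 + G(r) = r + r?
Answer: 130321/169 ≈ 771.13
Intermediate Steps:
G(r) = -2 + 2*r (G(r) = -2 + (r + r) = -2 + 2*r)
F = ⅗ (F = (-2 + 2*(-2))/(-10) = (-2 - 4)*(-⅒) = -6*(-⅒) = ⅗ ≈ 0.60000)
D = -10/13 (D = (9 - 11)/(2 + ⅗) = -2/13/5 = -2*5/13 = -10/13 ≈ -0.76923)
(-27 + D)² = (-27 - 10/13)² = (-361/13)² = 130321/169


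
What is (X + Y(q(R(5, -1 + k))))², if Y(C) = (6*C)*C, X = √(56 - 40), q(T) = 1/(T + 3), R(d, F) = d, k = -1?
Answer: 17161/1024 ≈ 16.759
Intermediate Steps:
q(T) = 1/(3 + T)
X = 4 (X = √16 = 4)
Y(C) = 6*C²
(X + Y(q(R(5, -1 + k))))² = (4 + 6*(1/(3 + 5))²)² = (4 + 6*(1/8)²)² = (4 + 6*(⅛)²)² = (4 + 6*(1/64))² = (4 + 3/32)² = (131/32)² = 17161/1024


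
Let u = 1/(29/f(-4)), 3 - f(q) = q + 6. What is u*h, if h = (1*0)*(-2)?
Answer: 0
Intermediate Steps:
f(q) = -3 - q (f(q) = 3 - (q + 6) = 3 - (6 + q) = 3 + (-6 - q) = -3 - q)
u = 1/29 (u = 1/(29/(-3 - 1*(-4))) = 1/(29/(-3 + 4)) = 1/(29/1) = 1/(29*1) = 1/29 ≈ 0.034483)
h = 0 (h = 0*(-2) = 0)
u*h = (1/29)*0 = 0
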